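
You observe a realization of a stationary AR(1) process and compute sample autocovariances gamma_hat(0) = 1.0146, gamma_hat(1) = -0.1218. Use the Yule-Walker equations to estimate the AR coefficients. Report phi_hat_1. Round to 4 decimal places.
\hat\phi_{1} = -0.1200

The Yule-Walker equations for an AR(p) process read, in matrix form,
  Gamma_p phi = r_p,   with   (Gamma_p)_{ij} = gamma(|i - j|),
                       (r_p)_i = gamma(i),   i,j = 1..p.
Substitute the sample gammas (Toeplitz matrix and right-hand side of size 1):
  Gamma_p = [[1.0146]]
  r_p     = [-0.1218]
With p = 1 this is the single equation gamma(0) phi_1 = gamma(1):
  phi_hat_1 = gamma(1) / gamma(0) = -0.1218 / 1.0146 = -0.1200.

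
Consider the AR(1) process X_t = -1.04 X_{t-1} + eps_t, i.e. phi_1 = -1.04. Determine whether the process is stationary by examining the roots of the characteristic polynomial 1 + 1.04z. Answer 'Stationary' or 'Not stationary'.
\text{Not stationary}

The AR(p) characteristic polynomial is P(z) = 1 + 1.04z.
Stationarity requires all roots to lie outside the unit circle, i.e. |z| > 1 for every root.
This is linear in z: 1 + (1.04) z = 0  =>  z = -1/(1.04) = -0.961538,  |z| = 0.961538.
Moduli of all roots: 0.9615.
All moduli strictly greater than 1? No.
Verdict: Not stationary.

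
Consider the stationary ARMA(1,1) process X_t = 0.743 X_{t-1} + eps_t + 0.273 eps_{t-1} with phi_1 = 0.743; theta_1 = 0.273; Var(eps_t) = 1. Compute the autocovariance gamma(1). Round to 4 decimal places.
\gamma(1) = 2.7282

Multiply the model equation by X_{t-k} and take expectations. With theta_0 = psi_0 = 1 and psi_j the MA(infinity) weights, this gives
  gamma(k) - sum_i phi_i gamma(k-i) = c_k,
  c_k = sigma^2 * sum_{j=k..q} theta_j psi_{j-k}   (c_k = 0 for k > q),
using gamma(-m) = gamma(m).
psi-weights needed (psi_j = theta_j + sum_i phi_i psi_{j-i}):
  psi_1 = theta_1 + phi_1 = 0.273 + (0.743) = 1.016
Right-hand sides:
  c_0 = sigma^2 (1 + theta_1 psi_1) = 1 * (1 + (0.273)(1.016)) = 1 * 1.277368 = 1.277368
  c_1 = sigma^2 theta_1 = 1 * (0.273) = 0.273
  c_2 = 0
Equations for k = 0 and k = 1 (AR order 1):
  gamma(0) = phi_1 gamma(1) + c_0
  gamma(1) = phi_1 gamma(0) + c_1
Substituting the second into the first: gamma(0) (1 - phi_1^2) = c_0 + phi_1 c_1, so
  gamma(0) = (c_0 + phi_1 c_1) / (1 - phi_1^2) = (1.277368 + (0.743)(0.273)) / (1 - (0.743)^2) = 1.480207 / 0.447951 = 3.304395.
  gamma(1) = phi_1 gamma(0) + c_1 = (0.743)(3.304395) + (0.273) = 2.728165.
Therefore gamma(1) = 2.7282 (to 4 decimal places).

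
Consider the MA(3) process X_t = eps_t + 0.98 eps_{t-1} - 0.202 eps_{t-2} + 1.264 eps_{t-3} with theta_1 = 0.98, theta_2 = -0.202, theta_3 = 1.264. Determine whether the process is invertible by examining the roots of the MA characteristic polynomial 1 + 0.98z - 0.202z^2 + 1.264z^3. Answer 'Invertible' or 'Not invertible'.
\text{Not invertible}

The MA(q) characteristic polynomial is P(z) = 1 + 0.98z - 0.202z^2 + 1.264z^3.
Invertibility requires all roots to lie outside the unit circle, i.e. |z| > 1 for every root.
Degree 3: look for a simple real root z0 first, then factor out (1 - z/z0) and solve the remaining quadratic.
Testing z0 = -0.625: P(-0.625) = 1 + (0.98)(-0.625) + (-0.202)(-0.625)^2 + (1.264)(-0.625)^3
  = 1 + (-0.6125) + (-0.078906) + (-0.308594) = 0.  So z_0 = -0.625 is a root, |z_0| = 0.625.
Divide out the factor (1 + 1.6 z) = (1 - z/z0) (since 1/z0 = -1.6):
  P(z) = (1 + 1.6 z)(1 + (-0.62) z + (0.79) z^2)
  [check: z-coef -0.62 - (-1.6) = 0.98; z^2-coef 0.79 - (-1.6)(-0.62) = -0.202; z^3-coef -(-1.6)(0.79) = 1.264.]
Remaining roots from the quadratic factor 1 + (-0.62) z + (0.79) z^2:
  Set 1 + (-0.62) z + (0.79) z^2 = 0, i.e. a z^2 + b z + c = 0 with a = 0.79, b = -0.62, c = 1.
  Discriminant D = b^2 - 4ac = (-0.62)^2 - 4*(0.79)*1 = 0.3844 - (3.16) = -2.7756.
  D < 0, so the roots are the complex-conjugate pair z = (-b +/- i sqrt(-D)) / (2a) = 0.3924 +/- 1.0544i.
  For a conjugate pair |z|^2 = z * conj(z) = (product of roots) = c/a = 1/(0.79) = 1.265823, so |z| = sqrt(1.265823) = 1.1251 for both roots.
Moduli of all roots: 0.6250, 1.1251, 1.1251.
All moduli strictly greater than 1? No.
Verdict: Not invertible.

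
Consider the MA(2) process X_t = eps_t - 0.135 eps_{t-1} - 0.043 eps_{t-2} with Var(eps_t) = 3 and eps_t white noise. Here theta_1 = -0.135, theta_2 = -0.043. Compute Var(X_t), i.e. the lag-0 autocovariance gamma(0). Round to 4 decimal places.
\gamma(0) = 3.0602

For an MA(q) process X_t = eps_t + sum_i theta_i eps_{t-i} with
Var(eps_t) = sigma^2, the variance is
  gamma(0) = sigma^2 * (1 + sum_i theta_i^2).
  sum_i theta_i^2 = (-0.135)^2 + (-0.043)^2 = 0.018225 + 0.001849 = 0.020074.
  gamma(0) = 3 * (1 + 0.020074) = 3 * 1.020074 = 3.060222, which rounds to 3.0602.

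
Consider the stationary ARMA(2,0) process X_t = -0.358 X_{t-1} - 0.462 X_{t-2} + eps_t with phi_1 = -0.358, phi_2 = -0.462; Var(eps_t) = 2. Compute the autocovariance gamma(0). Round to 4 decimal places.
\gamma(0) = 2.7049

Multiply the model equation by X_{t-k} and take expectations. With theta_0 = psi_0 = 1 and psi_j the MA(infinity) weights, this gives
  gamma(k) - sum_i phi_i gamma(k-i) = c_k,
  c_k = sigma^2 * sum_{j=k..q} theta_j psi_{j-k}   (c_k = 0 for k > q),
using gamma(-m) = gamma(m).
Pure AR (q = 0): c_0 = sigma^2 = 2, c_k = 0 for k >= 1.
Equations for k = 0, 1, 2 (AR order 2, c_2 = 0):
  (E0) gamma(0) = phi_1 gamma(1) + phi_2 gamma(2) + c_0
  (E1) gamma(1) = phi_1 gamma(0) + phi_2 gamma(1) + c_1
  (E2) gamma(2) = phi_1 gamma(1) + phi_2 gamma(0)
From (E1): gamma(1) = A gamma(0) + B with
  A = phi_1 / (1 - phi_2) = -0.358 / 1.462 = -0.24487,   B = c_1 / (1 - phi_2) = 0 / 1.462 = 0.
Insert (E2) into (E0): gamma(0) (1 - phi_2^2) = phi_1 (1 + phi_2) gamma(1) + c_0.
  phi_1 (1 + phi_2) = (-0.358)(0.538) = -0.192604,   1 - phi_2^2 = 0.786556.
Replace gamma(1) by A gamma(0) + B and collect gamma(0):
  gamma(0) [0.786556 - (-0.192604)(-0.24487)] = c_0 = 2
  gamma(0) * 0.739393 = 2
  gamma(0) = 2 / 0.739393 = 2.704921.
Therefore gamma(0) = 2.7049 (to 4 decimal places).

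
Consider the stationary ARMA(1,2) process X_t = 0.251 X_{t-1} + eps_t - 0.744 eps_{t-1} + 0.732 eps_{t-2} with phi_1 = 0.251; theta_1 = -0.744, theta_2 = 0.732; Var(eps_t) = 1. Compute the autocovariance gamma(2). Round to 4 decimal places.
\gamma(2) = 0.5579

Multiply the model equation by X_{t-k} and take expectations. With theta_0 = psi_0 = 1 and psi_j the MA(infinity) weights, this gives
  gamma(k) - sum_i phi_i gamma(k-i) = c_k,
  c_k = sigma^2 * sum_{j=k..q} theta_j psi_{j-k}   (c_k = 0 for k > q),
using gamma(-m) = gamma(m).
psi-weights needed (psi_j = theta_j + sum_i phi_i psi_{j-i}):
  psi_1 = theta_1 + phi_1 = -0.744 + (0.251) = -0.493
  psi_2 = theta_2 + phi_1 psi_1 = 0.732 + (0.251)(-0.493) = 0.608257
Right-hand sides:
  c_0 = sigma^2 (1 + theta_1 psi_1 + theta_2 psi_2) = 1 * (1 + (-0.744)(-0.493) + (0.732)(0.608257)) = 1 * 1.812036 = 1.812036
  c_1 = sigma^2 (theta_1 + theta_2 psi_1) = 1 * (-0.744 + (0.732)(-0.493)) = -1.104876
  c_2 = sigma^2 theta_2 = 1 * (0.732) = 0.732
Equations for k = 0 and k = 1 (AR order 1):
  gamma(0) = phi_1 gamma(1) + c_0
  gamma(1) = phi_1 gamma(0) + c_1
Substituting the second into the first: gamma(0) (1 - phi_1^2) = c_0 + phi_1 c_1, so
  gamma(0) = (c_0 + phi_1 c_1) / (1 - phi_1^2) = (1.812036 + (0.251)(-1.104876)) / (1 - (0.251)^2) = 1.534712 / 0.936999 = 1.637902.
  gamma(1) = phi_1 gamma(0) + c_1 = (0.251)(1.637902) + (-1.104876) = -0.693763.
For k = 2: gamma(2) = phi_1 gamma(1) + c_2
  = (0.251)(-0.693763) + (0.732) = 0.557866.
Therefore gamma(2) = 0.5579 (to 4 decimal places).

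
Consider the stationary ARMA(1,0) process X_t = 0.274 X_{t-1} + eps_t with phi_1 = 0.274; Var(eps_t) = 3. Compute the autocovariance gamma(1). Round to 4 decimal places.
\gamma(1) = 0.8887

Multiply the model equation by X_{t-k} and take expectations. With theta_0 = psi_0 = 1 and psi_j the MA(infinity) weights, this gives
  gamma(k) - sum_i phi_i gamma(k-i) = c_k,
  c_k = sigma^2 * sum_{j=k..q} theta_j psi_{j-k}   (c_k = 0 for k > q),
using gamma(-m) = gamma(m).
Pure AR (q = 0): c_0 = sigma^2 = 3, c_k = 0 for k >= 1.
Equations for k = 0 and k = 1 (AR order 1):
  gamma(0) = phi_1 gamma(1) + c_0
  gamma(1) = phi_1 gamma(0) + c_1
Substituting the second into the first: gamma(0) (1 - phi_1^2) = c_0 + phi_1 c_1, so
  gamma(0) = c_0 / (1 - phi_1^2) = 3 / (1 - (0.274)^2) = 3 / 0.924924 = 3.24351.
  gamma(1) = phi_1 gamma(0) = (0.274)(3.24351) = 0.888722.
Therefore gamma(1) = 0.8887 (to 4 decimal places).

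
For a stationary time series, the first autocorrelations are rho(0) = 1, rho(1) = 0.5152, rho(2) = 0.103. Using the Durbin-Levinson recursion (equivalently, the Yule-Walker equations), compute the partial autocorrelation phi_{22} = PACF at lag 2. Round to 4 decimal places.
\phi_{22} = -0.2211

The PACF at lag k is phi_{kk}, the last component of the solution
to the Yule-Walker system G_k phi = r_k where
  (G_k)_{ij} = rho(|i - j|), (r_k)_i = rho(i), i,j = 1..k.
Equivalently, Durbin-Levinson gives phi_{kk} iteratively:
  phi_{11} = rho(1)
  phi_{kk} = [rho(k) - sum_{j=1..k-1} phi_{k-1,j} rho(k-j)]
            / [1 - sum_{j=1..k-1} phi_{k-1,j} rho(j)],
  phi_{k,j} = phi_{k-1,j} - phi_{kk} phi_{k-1,k-j},  j = 1..k-1.
Step k = 1:
  phi_11 = rho(1) = 0.5152.
Step k = 2:
  phi_22 = [rho(2) - phi_11 rho(1)] / [1 - phi_11 rho(1)] = [0.103 - (0.5152)(0.5152)] / [1 - (0.5152)(0.5152)]
         = -0.16243104 / 0.73456896 = -0.2211.
Therefore phi_{22} = -0.2211.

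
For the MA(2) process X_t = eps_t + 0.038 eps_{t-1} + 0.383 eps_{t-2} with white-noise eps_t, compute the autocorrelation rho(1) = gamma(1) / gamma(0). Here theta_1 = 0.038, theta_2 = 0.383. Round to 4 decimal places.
\rho(1) = 0.0458

For an MA(q) process with theta_0 = 1, the autocovariance is
  gamma(k) = sigma^2 * sum_{i=0..q-k} theta_i * theta_{i+k},
and rho(k) = gamma(k) / gamma(0). Sigma^2 cancels.
  numerator   = (1)*(0.038) + (0.038)*(0.383) = 0.052554.
  denominator = (1)^2 + (0.038)^2 + (0.383)^2 = 1.148133.
  rho(1) = 0.052554 / 1.148133 = 0.0458.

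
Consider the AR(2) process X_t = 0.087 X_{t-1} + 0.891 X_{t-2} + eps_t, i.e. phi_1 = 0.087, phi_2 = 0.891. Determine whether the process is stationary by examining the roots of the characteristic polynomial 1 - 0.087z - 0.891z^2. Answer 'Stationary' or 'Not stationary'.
\text{Stationary}

The AR(p) characteristic polynomial is P(z) = 1 - 0.087z - 0.891z^2.
Stationarity requires all roots to lie outside the unit circle, i.e. |z| > 1 for every root.
Set 1 + (-0.087) z + (-0.891) z^2 = 0, i.e. a z^2 + b z + c = 0 with a = -0.891, b = -0.087, c = 1.
Discriminant D = b^2 - 4ac = (-0.087)^2 - 4*(-0.891)*1 = 0.007569 - (-3.564) = 3.571569.
D >= 0, so the roots are real: z = (-b +/- sqrt(D)) / (2a) = (0.087 +/- 1.88986) / (-1.782).
  z_1 = (0.087 + 1.88986) / (-1.782) = -1.1093,   |z_1| = 1.1093.
  z_2 = (0.087 - 1.88986) / (-1.782) = 1.0117,   |z_2| = 1.0117.
Moduli of all roots: 1.1093, 1.0117.
All moduli strictly greater than 1? Yes.
Verdict: Stationary.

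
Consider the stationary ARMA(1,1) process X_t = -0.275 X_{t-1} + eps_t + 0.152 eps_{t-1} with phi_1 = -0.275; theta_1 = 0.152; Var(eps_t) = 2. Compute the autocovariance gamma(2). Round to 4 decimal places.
\gamma(2) = 0.0701

Multiply the model equation by X_{t-k} and take expectations. With theta_0 = psi_0 = 1 and psi_j the MA(infinity) weights, this gives
  gamma(k) - sum_i phi_i gamma(k-i) = c_k,
  c_k = sigma^2 * sum_{j=k..q} theta_j psi_{j-k}   (c_k = 0 for k > q),
using gamma(-m) = gamma(m).
psi-weights needed (psi_j = theta_j + sum_i phi_i psi_{j-i}):
  psi_1 = theta_1 + phi_1 = 0.152 + (-0.275) = -0.123
Right-hand sides:
  c_0 = sigma^2 (1 + theta_1 psi_1) = 2 * (1 + (0.152)(-0.123)) = 2 * 0.981304 = 1.962608
  c_1 = sigma^2 theta_1 = 2 * (0.152) = 0.304
  c_2 = 0
Equations for k = 0 and k = 1 (AR order 1):
  gamma(0) = phi_1 gamma(1) + c_0
  gamma(1) = phi_1 gamma(0) + c_1
Substituting the second into the first: gamma(0) (1 - phi_1^2) = c_0 + phi_1 c_1, so
  gamma(0) = (c_0 + phi_1 c_1) / (1 - phi_1^2) = (1.962608 + (-0.275)(0.304)) / (1 - (-0.275)^2) = 1.879008 / 0.924375 = 2.032733.
  gamma(1) = phi_1 gamma(0) + c_1 = (-0.275)(2.032733) + (0.304) = -0.255002.
For k = 2 (> q): gamma(2) = phi_1 gamma(1) = (-0.275)(-0.255002) = 0.070125.
Therefore gamma(2) = 0.0701 (to 4 decimal places).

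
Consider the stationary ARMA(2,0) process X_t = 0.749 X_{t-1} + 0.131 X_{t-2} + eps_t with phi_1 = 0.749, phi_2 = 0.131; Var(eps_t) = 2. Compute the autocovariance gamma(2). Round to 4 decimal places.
\gamma(2) = 6.1462

Multiply the model equation by X_{t-k} and take expectations. With theta_0 = psi_0 = 1 and psi_j the MA(infinity) weights, this gives
  gamma(k) - sum_i phi_i gamma(k-i) = c_k,
  c_k = sigma^2 * sum_{j=k..q} theta_j psi_{j-k}   (c_k = 0 for k > q),
using gamma(-m) = gamma(m).
Pure AR (q = 0): c_0 = sigma^2 = 2, c_k = 0 for k >= 1.
Equations for k = 0, 1, 2 (AR order 2, c_2 = 0):
  (E0) gamma(0) = phi_1 gamma(1) + phi_2 gamma(2) + c_0
  (E1) gamma(1) = phi_1 gamma(0) + phi_2 gamma(1) + c_1
  (E2) gamma(2) = phi_1 gamma(1) + phi_2 gamma(0)
From (E1): gamma(1) = A gamma(0) + B with
  A = phi_1 / (1 - phi_2) = 0.749 / 0.869 = 0.86191,   B = c_1 / (1 - phi_2) = 0 / 0.869 = 0.
Insert (E2) into (E0): gamma(0) (1 - phi_2^2) = phi_1 (1 + phi_2) gamma(1) + c_0.
  phi_1 (1 + phi_2) = (0.749)(1.131) = 0.847119,   1 - phi_2^2 = 0.982839.
Replace gamma(1) by A gamma(0) + B and collect gamma(0):
  gamma(0) [0.982839 - (0.847119)(0.86191)] = c_0 = 2
  gamma(0) * 0.252698 = 2
  gamma(0) = 2 / 0.252698 = 7.914571.
  gamma(1) = A gamma(0) = (0.86191)(7.914571) = 6.82165.
  gamma(2) = phi_1 gamma(1) + phi_2 gamma(0) = (0.749)(6.82165) + (0.131)(7.914571) = 6.146225.
Therefore gamma(2) = 6.1462 (to 4 decimal places).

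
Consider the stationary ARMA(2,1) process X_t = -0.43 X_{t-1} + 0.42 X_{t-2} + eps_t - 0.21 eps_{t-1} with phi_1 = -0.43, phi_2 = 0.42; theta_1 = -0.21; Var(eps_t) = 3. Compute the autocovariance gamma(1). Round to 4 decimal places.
\gamma(1) = -9.2142

Multiply the model equation by X_{t-k} and take expectations. With theta_0 = psi_0 = 1 and psi_j the MA(infinity) weights, this gives
  gamma(k) - sum_i phi_i gamma(k-i) = c_k,
  c_k = sigma^2 * sum_{j=k..q} theta_j psi_{j-k}   (c_k = 0 for k > q),
using gamma(-m) = gamma(m).
psi-weights needed (psi_j = theta_j + sum_i phi_i psi_{j-i}):
  psi_1 = theta_1 + phi_1 = -0.21 + (-0.43) = -0.64
Right-hand sides:
  c_0 = sigma^2 (1 + theta_1 psi_1) = 3 * (1 + (-0.21)(-0.64)) = 3 * 1.1344 = 3.4032
  c_1 = sigma^2 theta_1 = 3 * (-0.21) = -0.63
  c_2 = 0
Equations for k = 0, 1, 2 (AR order 2, c_2 = 0):
  (E0) gamma(0) = phi_1 gamma(1) + phi_2 gamma(2) + c_0
  (E1) gamma(1) = phi_1 gamma(0) + phi_2 gamma(1) + c_1
  (E2) gamma(2) = phi_1 gamma(1) + phi_2 gamma(0)
From (E1): gamma(1) = A gamma(0) + B with
  A = phi_1 / (1 - phi_2) = -0.43 / 0.58 = -0.741379,   B = c_1 / (1 - phi_2) = -0.63 / 0.58 = -1.086207.
Insert (E2) into (E0): gamma(0) (1 - phi_2^2) = phi_1 (1 + phi_2) gamma(1) + c_0.
  phi_1 (1 + phi_2) = (-0.43)(1.42) = -0.6106,   1 - phi_2^2 = 0.8236.
Replace gamma(1) by A gamma(0) + B and collect gamma(0):
  gamma(0) [0.8236 - (-0.6106)(-0.741379)] = (-0.6106)(-1.086207) + 3.4032
  gamma(0) * 0.370914 = 4.066438
  gamma(0) = 4.066438 / 0.370914 = 10.963297.
  gamma(1) = A gamma(0) + B = (-0.741379)(10.963297) + (-1.086207) = -9.214168.
Therefore gamma(1) = -9.2142 (to 4 decimal places).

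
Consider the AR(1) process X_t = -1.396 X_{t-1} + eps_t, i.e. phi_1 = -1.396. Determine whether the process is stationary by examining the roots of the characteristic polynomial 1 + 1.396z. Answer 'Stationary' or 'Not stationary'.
\text{Not stationary}

The AR(p) characteristic polynomial is P(z) = 1 + 1.396z.
Stationarity requires all roots to lie outside the unit circle, i.e. |z| > 1 for every root.
This is linear in z: 1 + (1.396) z = 0  =>  z = -1/(1.396) = -0.716332,  |z| = 0.716332.
Moduli of all roots: 0.7163.
All moduli strictly greater than 1? No.
Verdict: Not stationary.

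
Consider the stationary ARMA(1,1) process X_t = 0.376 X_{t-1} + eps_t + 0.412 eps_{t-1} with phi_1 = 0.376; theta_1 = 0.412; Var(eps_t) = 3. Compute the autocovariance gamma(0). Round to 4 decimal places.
\gamma(0) = 5.1696

Multiply the model equation by X_{t-k} and take expectations. With theta_0 = psi_0 = 1 and psi_j the MA(infinity) weights, this gives
  gamma(k) - sum_i phi_i gamma(k-i) = c_k,
  c_k = sigma^2 * sum_{j=k..q} theta_j psi_{j-k}   (c_k = 0 for k > q),
using gamma(-m) = gamma(m).
psi-weights needed (psi_j = theta_j + sum_i phi_i psi_{j-i}):
  psi_1 = theta_1 + phi_1 = 0.412 + (0.376) = 0.788
Right-hand sides:
  c_0 = sigma^2 (1 + theta_1 psi_1) = 3 * (1 + (0.412)(0.788)) = 3 * 1.324656 = 3.973968
  c_1 = sigma^2 theta_1 = 3 * (0.412) = 1.236
  c_2 = 0
Equations for k = 0 and k = 1 (AR order 1):
  gamma(0) = phi_1 gamma(1) + c_0
  gamma(1) = phi_1 gamma(0) + c_1
Substituting the second into the first: gamma(0) (1 - phi_1^2) = c_0 + phi_1 c_1, so
  gamma(0) = (c_0 + phi_1 c_1) / (1 - phi_1^2) = (3.973968 + (0.376)(1.236)) / (1 - (0.376)^2) = 4.438704 / 0.858624 = 5.169555.
Therefore gamma(0) = 5.1696 (to 4 decimal places).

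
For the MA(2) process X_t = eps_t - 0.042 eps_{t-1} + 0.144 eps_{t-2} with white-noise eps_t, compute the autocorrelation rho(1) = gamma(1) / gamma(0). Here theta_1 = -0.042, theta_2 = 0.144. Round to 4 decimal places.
\rho(1) = -0.0470

For an MA(q) process with theta_0 = 1, the autocovariance is
  gamma(k) = sigma^2 * sum_{i=0..q-k} theta_i * theta_{i+k},
and rho(k) = gamma(k) / gamma(0). Sigma^2 cancels.
  numerator   = (1)*(-0.042) + (-0.042)*(0.144) = -0.048048.
  denominator = (1)^2 + (-0.042)^2 + (0.144)^2 = 1.0225.
  rho(1) = -0.048048 / 1.0225 = -0.0470.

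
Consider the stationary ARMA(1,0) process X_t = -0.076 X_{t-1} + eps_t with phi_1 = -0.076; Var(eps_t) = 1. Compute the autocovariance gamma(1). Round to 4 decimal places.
\gamma(1) = -0.0764

Multiply the model equation by X_{t-k} and take expectations. With theta_0 = psi_0 = 1 and psi_j the MA(infinity) weights, this gives
  gamma(k) - sum_i phi_i gamma(k-i) = c_k,
  c_k = sigma^2 * sum_{j=k..q} theta_j psi_{j-k}   (c_k = 0 for k > q),
using gamma(-m) = gamma(m).
Pure AR (q = 0): c_0 = sigma^2 = 1, c_k = 0 for k >= 1.
Equations for k = 0 and k = 1 (AR order 1):
  gamma(0) = phi_1 gamma(1) + c_0
  gamma(1) = phi_1 gamma(0) + c_1
Substituting the second into the first: gamma(0) (1 - phi_1^2) = c_0 + phi_1 c_1, so
  gamma(0) = c_0 / (1 - phi_1^2) = 1 / (1 - (-0.076)^2) = 1 / 0.994224 = 1.00581.
  gamma(1) = phi_1 gamma(0) = (-0.076)(1.00581) = -0.076442.
Therefore gamma(1) = -0.0764 (to 4 decimal places).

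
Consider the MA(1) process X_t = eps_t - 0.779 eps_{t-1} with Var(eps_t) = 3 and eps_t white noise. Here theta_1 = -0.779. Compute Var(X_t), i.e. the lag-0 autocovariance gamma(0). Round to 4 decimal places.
\gamma(0) = 4.8205

For an MA(q) process X_t = eps_t + sum_i theta_i eps_{t-i} with
Var(eps_t) = sigma^2, the variance is
  gamma(0) = sigma^2 * (1 + sum_i theta_i^2).
  sum_i theta_i^2 = (-0.779)^2 = 0.606841.
  gamma(0) = 3 * (1 + 0.606841) = 3 * 1.606841 = 4.820523, which rounds to 4.8205.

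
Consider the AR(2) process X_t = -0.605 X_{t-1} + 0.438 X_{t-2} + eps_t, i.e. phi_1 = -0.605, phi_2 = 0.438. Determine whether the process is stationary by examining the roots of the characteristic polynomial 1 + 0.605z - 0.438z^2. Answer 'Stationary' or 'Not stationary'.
\text{Not stationary}

The AR(p) characteristic polynomial is P(z) = 1 + 0.605z - 0.438z^2.
Stationarity requires all roots to lie outside the unit circle, i.e. |z| > 1 for every root.
Set 1 + (0.605) z + (-0.438) z^2 = 0, i.e. a z^2 + b z + c = 0 with a = -0.438, b = 0.605, c = 1.
Discriminant D = b^2 - 4ac = (0.605)^2 - 4*(-0.438)*1 = 0.366025 - (-1.752) = 2.118025.
D >= 0, so the roots are real: z = (-b +/- sqrt(D)) / (2a) = (-0.605 +/- 1.455344) / (-0.876).
  z_1 = (-0.605 + 1.455344) / (-0.876) = -0.9707,   |z_1| = 0.9707.
  z_2 = (-0.605 - 1.455344) / (-0.876) = 2.352,   |z_2| = 2.352.
Moduli of all roots: 0.9707, 2.3520.
All moduli strictly greater than 1? No.
Verdict: Not stationary.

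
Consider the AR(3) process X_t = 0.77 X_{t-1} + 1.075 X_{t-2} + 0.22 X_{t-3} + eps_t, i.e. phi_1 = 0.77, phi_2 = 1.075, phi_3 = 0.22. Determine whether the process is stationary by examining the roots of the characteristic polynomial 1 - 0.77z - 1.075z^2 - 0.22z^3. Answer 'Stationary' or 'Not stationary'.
\text{Not stationary}

The AR(p) characteristic polynomial is P(z) = 1 - 0.77z - 1.075z^2 - 0.22z^3.
Stationarity requires all roots to lie outside the unit circle, i.e. |z| > 1 for every root.
Degree 3: look for a simple real root z0 first, then factor out (1 - z/z0) and solve the remaining quadratic.
Testing z0 = -2: P(-2) = 1 + (-0.77)(-2) + (-1.075)(-2)^2 + (-0.22)(-2)^3
  = 1 + (1.54) + (-4.3) + (1.76) = 0.  So z_0 = -2 is a root, |z_0| = 2.
Divide out the factor (1 + 0.5 z) = (1 - z/z0) (since 1/z0 = -0.5):
  P(z) = (1 + 0.5 z)(1 + (-1.27) z + (-0.44) z^2)
  [check: z-coef -1.27 - (-0.5) = -0.77; z^2-coef -0.44 - (-0.5)(-1.27) = -1.075; z^3-coef -(-0.5)(-0.44) = -0.22.]
Remaining roots from the quadratic factor 1 + (-1.27) z + (-0.44) z^2:
  Set 1 + (-1.27) z + (-0.44) z^2 = 0, i.e. a z^2 + b z + c = 0 with a = -0.44, b = -1.27, c = 1.
  Discriminant D = b^2 - 4ac = (-1.27)^2 - 4*(-0.44)*1 = 1.6129 - (-1.76) = 3.3729.
  D >= 0, so the roots are real: z = (-b +/- sqrt(D)) / (2a) = (1.27 +/- 1.836546) / (-0.88).
    z_1 = (1.27 + 1.836546) / (-0.88) = -3.5302,   |z_1| = 3.5302.
    z_2 = (1.27 - 1.836546) / (-0.88) = 0.6438,   |z_2| = 0.6438.
Moduli of all roots: 2.0000, 3.5302, 0.6438.
All moduli strictly greater than 1? No.
Verdict: Not stationary.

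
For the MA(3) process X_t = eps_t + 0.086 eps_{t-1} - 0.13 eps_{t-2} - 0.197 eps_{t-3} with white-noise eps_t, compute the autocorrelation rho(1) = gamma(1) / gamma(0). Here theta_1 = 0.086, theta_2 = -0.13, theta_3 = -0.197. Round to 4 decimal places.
\rho(1) = 0.0945

For an MA(q) process with theta_0 = 1, the autocovariance is
  gamma(k) = sigma^2 * sum_{i=0..q-k} theta_i * theta_{i+k},
and rho(k) = gamma(k) / gamma(0). Sigma^2 cancels.
  numerator   = (1)*(0.086) + (0.086)*(-0.13) + (-0.13)*(-0.197) = 0.10043.
  denominator = (1)^2 + (0.086)^2 + (-0.13)^2 + (-0.197)^2 = 1.063105.
  rho(1) = 0.10043 / 1.063105 = 0.0945.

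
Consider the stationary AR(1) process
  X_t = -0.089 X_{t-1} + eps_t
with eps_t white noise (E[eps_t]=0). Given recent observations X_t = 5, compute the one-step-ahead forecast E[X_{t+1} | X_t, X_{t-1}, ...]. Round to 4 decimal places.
E[X_{t+1} \mid \mathcal F_t] = -0.4450

For an AR(p) model X_t = c + sum_i phi_i X_{t-i} + eps_t, the
one-step-ahead conditional mean is
  E[X_{t+1} | X_t, ...] = c + sum_i phi_i X_{t+1-i}.
Substitute known values:
  E[X_{t+1} | ...] = (-0.089) * (5)
                   = -0.4450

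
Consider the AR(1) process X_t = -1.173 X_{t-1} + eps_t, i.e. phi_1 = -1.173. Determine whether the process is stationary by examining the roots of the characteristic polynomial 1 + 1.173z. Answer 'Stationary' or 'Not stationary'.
\text{Not stationary}

The AR(p) characteristic polynomial is P(z) = 1 + 1.173z.
Stationarity requires all roots to lie outside the unit circle, i.e. |z| > 1 for every root.
This is linear in z: 1 + (1.173) z = 0  =>  z = -1/(1.173) = -0.852515,  |z| = 0.852515.
Moduli of all roots: 0.8525.
All moduli strictly greater than 1? No.
Verdict: Not stationary.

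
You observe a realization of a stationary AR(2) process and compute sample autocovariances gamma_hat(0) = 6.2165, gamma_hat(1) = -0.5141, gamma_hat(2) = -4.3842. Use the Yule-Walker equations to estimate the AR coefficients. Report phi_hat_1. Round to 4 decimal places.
\hat\phi_{1} = -0.1420

The Yule-Walker equations for an AR(p) process read, in matrix form,
  Gamma_p phi = r_p,   with   (Gamma_p)_{ij} = gamma(|i - j|),
                       (r_p)_i = gamma(i),   i,j = 1..p.
Substitute the sample gammas (Toeplitz matrix and right-hand side of size 2):
  Gamma_p = [[6.2165, -0.5141], [-0.5141, 6.2165]]
  r_p     = [-0.5141, -4.3842]
Written out:
  6.2165 phi_1 - 0.5141 phi_2 = -0.5141
  -0.5141 phi_1 + 6.2165 phi_2 = -4.3842
Solve by Cramer's rule:
  det = gamma(0)^2 - gamma(1)^2 = (6.2165)^2 - (-0.5141)^2 = 38.64487225 - 0.26429881 = 38.38057344
  phi_hat_1 = [gamma(1) gamma(0) - gamma(1) gamma(2)] / det = [(-0.5141)(6.2165) - (-0.5141)(-4.3842)] / 38.38057344 = -5.44981987 / 38.38057344 = -0.142
  phi_hat_2 = [gamma(0) gamma(2) - gamma(1)^2] / det = [(6.2165)(-4.3842) - (-0.5141)^2] / 38.38057344 = -27.51867811 / 38.38057344 = -0.717
So phi_hat = [-0.1420, -0.7170].
Therefore phi_hat_1 = -0.1420.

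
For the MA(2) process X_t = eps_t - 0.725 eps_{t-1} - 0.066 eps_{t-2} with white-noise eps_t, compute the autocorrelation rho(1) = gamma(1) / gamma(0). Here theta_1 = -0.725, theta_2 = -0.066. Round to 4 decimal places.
\rho(1) = -0.4426

For an MA(q) process with theta_0 = 1, the autocovariance is
  gamma(k) = sigma^2 * sum_{i=0..q-k} theta_i * theta_{i+k},
and rho(k) = gamma(k) / gamma(0). Sigma^2 cancels.
  numerator   = (1)*(-0.725) + (-0.725)*(-0.066) = -0.67715.
  denominator = (1)^2 + (-0.725)^2 + (-0.066)^2 = 1.529981.
  rho(1) = -0.67715 / 1.529981 = -0.4426.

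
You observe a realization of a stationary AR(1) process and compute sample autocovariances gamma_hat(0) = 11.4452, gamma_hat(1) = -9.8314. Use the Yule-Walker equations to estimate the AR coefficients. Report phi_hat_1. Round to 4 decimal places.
\hat\phi_{1} = -0.8590

The Yule-Walker equations for an AR(p) process read, in matrix form,
  Gamma_p phi = r_p,   with   (Gamma_p)_{ij} = gamma(|i - j|),
                       (r_p)_i = gamma(i),   i,j = 1..p.
Substitute the sample gammas (Toeplitz matrix and right-hand side of size 1):
  Gamma_p = [[11.4452]]
  r_p     = [-9.8314]
With p = 1 this is the single equation gamma(0) phi_1 = gamma(1):
  phi_hat_1 = gamma(1) / gamma(0) = -9.8314 / 11.4452 = -0.8590.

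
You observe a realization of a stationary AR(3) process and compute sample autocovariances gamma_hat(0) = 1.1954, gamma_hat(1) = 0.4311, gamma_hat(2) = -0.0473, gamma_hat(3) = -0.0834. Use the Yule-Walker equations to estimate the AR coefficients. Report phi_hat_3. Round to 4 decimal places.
\hat\phi_{3} = 0.0210

The Yule-Walker equations for an AR(p) process read, in matrix form,
  Gamma_p phi = r_p,   with   (Gamma_p)_{ij} = gamma(|i - j|),
                       (r_p)_i = gamma(i),   i,j = 1..p.
Substitute the sample gammas (Toeplitz matrix and right-hand side of size 3):
  Gamma_p = [[1.1954, 0.4311, -0.0473], [0.4311, 1.1954, 0.4311], [-0.0473, 0.4311, 1.1954]]
  r_p     = [0.4311, -0.0473, -0.0834]
Written out (R1..R3):
  (R1) 1.1954 phi_1 + 0.4311 phi_2 - 0.0473 phi_3 = 0.4311
  (R2) 0.4311 phi_1 + 1.1954 phi_2 + 0.4311 phi_3 = -0.0473
  (R3) -0.0473 phi_1 + 0.4311 phi_2 + 1.1954 phi_3 = -0.0834
Gaussian elimination:
  R2 <- R2 - (0.4311/1.1954) R1 = R2 - (0.360632) R1:  1.039931 phi_2 + 0.448158 phi_3 = -0.202769
  R3 <- R3 - (-0.0473/1.1954) R1 = R3 - (-0.039568) R1:  0.448158 phi_2 + 1.193528 phi_3 = -0.066342
  R3 <- R3 - (0.448158/1.039931) R2 = R3 - (0.43095) R2:  1.000395 phi_3 = 0.021041
Back-substitution:
  phi_hat_3 = 0.021041 / 1.000395 = 0.021033
  phi_hat_2 = (-0.202769 - (0.448158)(0.021033)) / 1.039931 = -0.204047
  phi_hat_1 = (0.4311 - (0.4311)(-0.204047) - (-0.0473)(0.021033)) / 1.1954 = 0.435051
So phi_hat = [0.4351, -0.2040, 0.0210].
Therefore phi_hat_3 = 0.0210.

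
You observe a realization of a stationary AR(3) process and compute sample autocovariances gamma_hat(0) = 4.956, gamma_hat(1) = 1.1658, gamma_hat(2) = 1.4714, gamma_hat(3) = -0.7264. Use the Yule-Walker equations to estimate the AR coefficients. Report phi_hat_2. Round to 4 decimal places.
\hat\phi_{2} = 0.3070

The Yule-Walker equations for an AR(p) process read, in matrix form,
  Gamma_p phi = r_p,   with   (Gamma_p)_{ij} = gamma(|i - j|),
                       (r_p)_i = gamma(i),   i,j = 1..p.
Substitute the sample gammas (Toeplitz matrix and right-hand side of size 3):
  Gamma_p = [[4.956, 1.1658, 1.4714], [1.1658, 4.956, 1.1658], [1.4714, 1.1658, 4.956]]
  r_p     = [1.1658, 1.4714, -0.7264]
Written out (R1..R3):
  (R1) 4.956 phi_1 + 1.1658 phi_2 + 1.4714 phi_3 = 1.1658
  (R2) 1.1658 phi_1 + 4.956 phi_2 + 1.1658 phi_3 = 1.4714
  (R3) 1.4714 phi_1 + 1.1658 phi_2 + 4.956 phi_3 = -0.7264
Gaussian elimination:
  R2 <- R2 - (1.1658/4.956) R1 = R2 - (0.23523) R1:  4.681769 phi_2 + 0.819683 phi_3 = 1.197169
  R3 <- R3 - (1.4714/4.956) R1 = R3 - (0.296893) R1:  0.819683 phi_2 + 4.519152 phi_3 = -1.072517
  R3 <- R3 - (0.819683/4.681769) R2 = R3 - (0.17508) R2:  4.375642 phi_3 = -1.282117
Back-substitution:
  phi_hat_3 = -1.282117 / 4.375642 = -0.293012
  phi_hat_2 = (1.197169 - (0.819683)(-0.293012)) / 4.681769 = 0.307009
  phi_hat_1 = (1.1658 - (1.1658)(0.307009) - (1.4714)(-0.293012)) / 4.956 = 0.250005
So phi_hat = [0.2500, 0.3070, -0.2930].
Therefore phi_hat_2 = 0.3070.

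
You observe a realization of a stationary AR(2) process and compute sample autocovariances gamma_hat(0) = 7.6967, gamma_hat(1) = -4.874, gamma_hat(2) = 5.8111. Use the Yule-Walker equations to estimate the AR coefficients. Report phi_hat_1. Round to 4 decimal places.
\hat\phi_{1} = -0.2590

The Yule-Walker equations for an AR(p) process read, in matrix form,
  Gamma_p phi = r_p,   with   (Gamma_p)_{ij} = gamma(|i - j|),
                       (r_p)_i = gamma(i),   i,j = 1..p.
Substitute the sample gammas (Toeplitz matrix and right-hand side of size 2):
  Gamma_p = [[7.6967, -4.874], [-4.874, 7.6967]]
  r_p     = [-4.874, 5.8111]
Written out:
  7.6967 phi_1 - 4.874 phi_2 = -4.874
  -4.874 phi_1 + 7.6967 phi_2 = 5.8111
Solve by Cramer's rule:
  det = gamma(0)^2 - gamma(1)^2 = (7.6967)^2 - (-4.874)^2 = 59.23919089 - 23.755876 = 35.48331489
  phi_hat_1 = [gamma(1) gamma(0) - gamma(1) gamma(2)] / det = [(-4.874)(7.6967) - (-4.874)(5.8111)] / 35.48331489 = -9.1904144 / 35.48331489 = -0.259
  phi_hat_2 = [gamma(0) gamma(2) - gamma(1)^2] / det = [(7.6967)(5.8111) - (-4.874)^2] / 35.48331489 = 20.97041737 / 35.48331489 = 0.591
So phi_hat = [-0.2590, 0.5910].
Therefore phi_hat_1 = -0.2590.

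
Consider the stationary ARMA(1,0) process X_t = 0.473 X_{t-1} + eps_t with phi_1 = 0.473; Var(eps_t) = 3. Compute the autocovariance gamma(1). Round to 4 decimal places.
\gamma(1) = 1.8280

Multiply the model equation by X_{t-k} and take expectations. With theta_0 = psi_0 = 1 and psi_j the MA(infinity) weights, this gives
  gamma(k) - sum_i phi_i gamma(k-i) = c_k,
  c_k = sigma^2 * sum_{j=k..q} theta_j psi_{j-k}   (c_k = 0 for k > q),
using gamma(-m) = gamma(m).
Pure AR (q = 0): c_0 = sigma^2 = 3, c_k = 0 for k >= 1.
Equations for k = 0 and k = 1 (AR order 1):
  gamma(0) = phi_1 gamma(1) + c_0
  gamma(1) = phi_1 gamma(0) + c_1
Substituting the second into the first: gamma(0) (1 - phi_1^2) = c_0 + phi_1 c_1, so
  gamma(0) = c_0 / (1 - phi_1^2) = 3 / (1 - (0.473)^2) = 3 / 0.776271 = 3.86463.
  gamma(1) = phi_1 gamma(0) = (0.473)(3.86463) = 1.82797.
Therefore gamma(1) = 1.8280 (to 4 decimal places).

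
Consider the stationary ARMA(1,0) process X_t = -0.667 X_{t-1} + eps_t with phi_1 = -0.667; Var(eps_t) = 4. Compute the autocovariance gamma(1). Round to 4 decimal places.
\gamma(1) = -4.8062

Multiply the model equation by X_{t-k} and take expectations. With theta_0 = psi_0 = 1 and psi_j the MA(infinity) weights, this gives
  gamma(k) - sum_i phi_i gamma(k-i) = c_k,
  c_k = sigma^2 * sum_{j=k..q} theta_j psi_{j-k}   (c_k = 0 for k > q),
using gamma(-m) = gamma(m).
Pure AR (q = 0): c_0 = sigma^2 = 4, c_k = 0 for k >= 1.
Equations for k = 0 and k = 1 (AR order 1):
  gamma(0) = phi_1 gamma(1) + c_0
  gamma(1) = phi_1 gamma(0) + c_1
Substituting the second into the first: gamma(0) (1 - phi_1^2) = c_0 + phi_1 c_1, so
  gamma(0) = c_0 / (1 - phi_1^2) = 4 / (1 - (-0.667)^2) = 4 / 0.555111 = 7.205766.
  gamma(1) = phi_1 gamma(0) = (-0.667)(7.205766) = -4.806246.
Therefore gamma(1) = -4.8062 (to 4 decimal places).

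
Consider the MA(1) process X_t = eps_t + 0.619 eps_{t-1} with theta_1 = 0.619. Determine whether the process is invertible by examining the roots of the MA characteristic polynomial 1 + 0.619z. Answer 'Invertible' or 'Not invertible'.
\text{Invertible}

The MA(q) characteristic polynomial is P(z) = 1 + 0.619z.
Invertibility requires all roots to lie outside the unit circle, i.e. |z| > 1 for every root.
This is linear in z: 1 + (0.619) z = 0  =>  z = -1/(0.619) = -1.615509,  |z| = 1.615509.
Moduli of all roots: 1.6155.
All moduli strictly greater than 1? Yes.
Verdict: Invertible.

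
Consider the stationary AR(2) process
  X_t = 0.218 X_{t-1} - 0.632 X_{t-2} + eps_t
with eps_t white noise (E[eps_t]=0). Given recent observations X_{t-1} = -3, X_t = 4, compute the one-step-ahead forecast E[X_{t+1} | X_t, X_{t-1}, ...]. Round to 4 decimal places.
E[X_{t+1} \mid \mathcal F_t] = 2.7680

For an AR(p) model X_t = c + sum_i phi_i X_{t-i} + eps_t, the
one-step-ahead conditional mean is
  E[X_{t+1} | X_t, ...] = c + sum_i phi_i X_{t+1-i}.
Substitute known values:
  E[X_{t+1} | ...] = (0.218) * (4) + (-0.632) * (-3)
                   = 2.7680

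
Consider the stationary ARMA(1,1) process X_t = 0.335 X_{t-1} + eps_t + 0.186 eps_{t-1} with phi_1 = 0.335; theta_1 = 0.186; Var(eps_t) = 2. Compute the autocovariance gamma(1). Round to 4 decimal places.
\gamma(1) = 1.2469

Multiply the model equation by X_{t-k} and take expectations. With theta_0 = psi_0 = 1 and psi_j the MA(infinity) weights, this gives
  gamma(k) - sum_i phi_i gamma(k-i) = c_k,
  c_k = sigma^2 * sum_{j=k..q} theta_j psi_{j-k}   (c_k = 0 for k > q),
using gamma(-m) = gamma(m).
psi-weights needed (psi_j = theta_j + sum_i phi_i psi_{j-i}):
  psi_1 = theta_1 + phi_1 = 0.186 + (0.335) = 0.521
Right-hand sides:
  c_0 = sigma^2 (1 + theta_1 psi_1) = 2 * (1 + (0.186)(0.521)) = 2 * 1.096906 = 2.193812
  c_1 = sigma^2 theta_1 = 2 * (0.186) = 0.372
  c_2 = 0
Equations for k = 0 and k = 1 (AR order 1):
  gamma(0) = phi_1 gamma(1) + c_0
  gamma(1) = phi_1 gamma(0) + c_1
Substituting the second into the first: gamma(0) (1 - phi_1^2) = c_0 + phi_1 c_1, so
  gamma(0) = (c_0 + phi_1 c_1) / (1 - phi_1^2) = (2.193812 + (0.335)(0.372)) / (1 - (0.335)^2) = 2.318432 / 0.887775 = 2.611509.
  gamma(1) = phi_1 gamma(0) + c_1 = (0.335)(2.611509) + (0.372) = 1.246855.
Therefore gamma(1) = 1.2469 (to 4 decimal places).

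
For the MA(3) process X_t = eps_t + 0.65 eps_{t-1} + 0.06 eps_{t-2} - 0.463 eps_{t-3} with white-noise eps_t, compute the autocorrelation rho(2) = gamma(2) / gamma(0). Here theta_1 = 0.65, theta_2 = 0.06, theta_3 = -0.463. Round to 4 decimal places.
\rho(2) = -0.1469

For an MA(q) process with theta_0 = 1, the autocovariance is
  gamma(k) = sigma^2 * sum_{i=0..q-k} theta_i * theta_{i+k},
and rho(k) = gamma(k) / gamma(0). Sigma^2 cancels.
  numerator   = (1)*(0.06) + (0.65)*(-0.463) = -0.24095.
  denominator = (1)^2 + (0.65)^2 + (0.06)^2 + (-0.463)^2 = 1.640469.
  rho(2) = -0.24095 / 1.640469 = -0.1469.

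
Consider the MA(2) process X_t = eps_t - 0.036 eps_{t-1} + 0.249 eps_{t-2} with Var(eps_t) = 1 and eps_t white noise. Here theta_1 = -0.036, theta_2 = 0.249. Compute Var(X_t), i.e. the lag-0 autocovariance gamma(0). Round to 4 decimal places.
\gamma(0) = 1.0633

For an MA(q) process X_t = eps_t + sum_i theta_i eps_{t-i} with
Var(eps_t) = sigma^2, the variance is
  gamma(0) = sigma^2 * (1 + sum_i theta_i^2).
  sum_i theta_i^2 = (-0.036)^2 + (0.249)^2 = 0.001296 + 0.062001 = 0.063297.
  gamma(0) = 1 * (1 + 0.063297) = 1 * 1.063297 = 1.063297, which rounds to 1.0633.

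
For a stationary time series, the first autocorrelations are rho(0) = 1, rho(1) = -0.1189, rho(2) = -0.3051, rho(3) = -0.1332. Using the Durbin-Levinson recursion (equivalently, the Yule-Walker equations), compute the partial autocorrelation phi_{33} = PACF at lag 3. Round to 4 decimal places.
\phi_{33} = -0.2490

The PACF at lag k is phi_{kk}, the last component of the solution
to the Yule-Walker system G_k phi = r_k where
  (G_k)_{ij} = rho(|i - j|), (r_k)_i = rho(i), i,j = 1..k.
Equivalently, Durbin-Levinson gives phi_{kk} iteratively:
  phi_{11} = rho(1)
  phi_{kk} = [rho(k) - sum_{j=1..k-1} phi_{k-1,j} rho(k-j)]
            / [1 - sum_{j=1..k-1} phi_{k-1,j} rho(j)],
  phi_{k,j} = phi_{k-1,j} - phi_{kk} phi_{k-1,k-j},  j = 1..k-1.
Step k = 1:
  phi_11 = rho(1) = -0.1189.
Step k = 2:
  phi_22 = [rho(2) - phi_11 rho(1)] / [1 - phi_11 rho(1)] = [-0.3051 - (-0.1189)(-0.1189)] / [1 - (-0.1189)(-0.1189)]
         = -0.31923721 / 0.98586279 = -0.323815.
  Update: phi_21 = phi_11 - phi_22 phi_11 = -0.1189 - (-0.323815)(-0.1189) = -0.157402.
Step k = 3:
  phi_33 = [rho(3) - phi_21 rho(2) - phi_22 rho(1)] / [1 - phi_21 rho(1) - phi_22 rho(2)]
    numerator   = -0.1332 - (-0.157402)(-0.3051) - (-0.323815)(-0.1189) = -0.21972484
    denominator = 1 - (-0.157402)(-0.1189) - (-0.323815)(-0.3051) = 0.88248898
  phi_33 = -0.21972484 / 0.88248898 = -0.249.
Therefore phi_{33} = -0.2490.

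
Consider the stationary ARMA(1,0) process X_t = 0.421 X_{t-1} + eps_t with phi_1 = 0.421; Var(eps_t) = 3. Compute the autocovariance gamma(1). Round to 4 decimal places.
\gamma(1) = 1.5351

Multiply the model equation by X_{t-k} and take expectations. With theta_0 = psi_0 = 1 and psi_j the MA(infinity) weights, this gives
  gamma(k) - sum_i phi_i gamma(k-i) = c_k,
  c_k = sigma^2 * sum_{j=k..q} theta_j psi_{j-k}   (c_k = 0 for k > q),
using gamma(-m) = gamma(m).
Pure AR (q = 0): c_0 = sigma^2 = 3, c_k = 0 for k >= 1.
Equations for k = 0 and k = 1 (AR order 1):
  gamma(0) = phi_1 gamma(1) + c_0
  gamma(1) = phi_1 gamma(0) + c_1
Substituting the second into the first: gamma(0) (1 - phi_1^2) = c_0 + phi_1 c_1, so
  gamma(0) = c_0 / (1 - phi_1^2) = 3 / (1 - (0.421)^2) = 3 / 0.822759 = 3.646268.
  gamma(1) = phi_1 gamma(0) = (0.421)(3.646268) = 1.535079.
Therefore gamma(1) = 1.5351 (to 4 decimal places).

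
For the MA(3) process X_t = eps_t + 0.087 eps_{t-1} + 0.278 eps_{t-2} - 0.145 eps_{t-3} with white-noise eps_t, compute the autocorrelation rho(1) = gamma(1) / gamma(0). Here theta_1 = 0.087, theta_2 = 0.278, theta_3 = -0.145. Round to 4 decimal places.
\rho(1) = 0.0641

For an MA(q) process with theta_0 = 1, the autocovariance is
  gamma(k) = sigma^2 * sum_{i=0..q-k} theta_i * theta_{i+k},
and rho(k) = gamma(k) / gamma(0). Sigma^2 cancels.
  numerator   = (1)*(0.087) + (0.087)*(0.278) + (0.278)*(-0.145) = 0.070876.
  denominator = (1)^2 + (0.087)^2 + (0.278)^2 + (-0.145)^2 = 1.105878.
  rho(1) = 0.070876 / 1.105878 = 0.0641.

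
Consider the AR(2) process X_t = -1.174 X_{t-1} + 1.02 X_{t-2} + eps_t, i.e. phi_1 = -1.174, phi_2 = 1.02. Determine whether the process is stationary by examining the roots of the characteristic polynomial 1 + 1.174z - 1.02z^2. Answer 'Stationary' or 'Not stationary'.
\text{Not stationary}

The AR(p) characteristic polynomial is P(z) = 1 + 1.174z - 1.02z^2.
Stationarity requires all roots to lie outside the unit circle, i.e. |z| > 1 for every root.
Set 1 + (1.174) z + (-1.02) z^2 = 0, i.e. a z^2 + b z + c = 0 with a = -1.02, b = 1.174, c = 1.
Discriminant D = b^2 - 4ac = (1.174)^2 - 4*(-1.02)*1 = 1.378276 - (-4.08) = 5.458276.
D >= 0, so the roots are real: z = (-b +/- sqrt(D)) / (2a) = (-1.174 +/- 2.336295) / (-2.04).
  z_1 = (-1.174 + 2.336295) / (-2.04) = -0.5698,   |z_1| = 0.5698.
  z_2 = (-1.174 - 2.336295) / (-2.04) = 1.7207,   |z_2| = 1.7207.
Moduli of all roots: 0.5698, 1.7207.
All moduli strictly greater than 1? No.
Verdict: Not stationary.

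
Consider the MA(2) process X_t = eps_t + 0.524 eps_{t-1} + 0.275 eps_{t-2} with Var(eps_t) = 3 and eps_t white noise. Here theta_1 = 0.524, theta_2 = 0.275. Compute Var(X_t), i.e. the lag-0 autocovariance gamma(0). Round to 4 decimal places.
\gamma(0) = 4.0506

For an MA(q) process X_t = eps_t + sum_i theta_i eps_{t-i} with
Var(eps_t) = sigma^2, the variance is
  gamma(0) = sigma^2 * (1 + sum_i theta_i^2).
  sum_i theta_i^2 = (0.524)^2 + (0.275)^2 = 0.274576 + 0.075625 = 0.350201.
  gamma(0) = 3 * (1 + 0.350201) = 3 * 1.350201 = 4.050603, which rounds to 4.0506.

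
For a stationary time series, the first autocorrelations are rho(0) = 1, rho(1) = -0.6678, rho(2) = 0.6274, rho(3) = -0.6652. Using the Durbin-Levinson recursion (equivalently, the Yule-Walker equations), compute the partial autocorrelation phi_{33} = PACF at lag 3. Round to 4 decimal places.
\phi_{33} = -0.3331

The PACF at lag k is phi_{kk}, the last component of the solution
to the Yule-Walker system G_k phi = r_k where
  (G_k)_{ij} = rho(|i - j|), (r_k)_i = rho(i), i,j = 1..k.
Equivalently, Durbin-Levinson gives phi_{kk} iteratively:
  phi_{11} = rho(1)
  phi_{kk} = [rho(k) - sum_{j=1..k-1} phi_{k-1,j} rho(k-j)]
            / [1 - sum_{j=1..k-1} phi_{k-1,j} rho(j)],
  phi_{k,j} = phi_{k-1,j} - phi_{kk} phi_{k-1,k-j},  j = 1..k-1.
Step k = 1:
  phi_11 = rho(1) = -0.6678.
Step k = 2:
  phi_22 = [rho(2) - phi_11 rho(1)] / [1 - phi_11 rho(1)] = [0.6274 - (-0.6678)(-0.6678)] / [1 - (-0.6678)(-0.6678)]
         = 0.18144316 / 0.55404316 = 0.327489.
  Update: phi_21 = phi_11 - phi_22 phi_11 = -0.6678 - (0.327489)(-0.6678) = -0.449103.
Step k = 3:
  phi_33 = [rho(3) - phi_21 rho(2) - phi_22 rho(1)] / [1 - phi_21 rho(1) - phi_22 rho(2)]
    numerator   = -0.6652 - (-0.449103)(0.6274) - (0.327489)(-0.6678) = -0.16473567
    denominator = 1 - (-0.449103)(-0.6678) - (0.327489)(0.6274) = 0.49462248
  phi_33 = -0.16473567 / 0.49462248 = -0.3331.
Therefore phi_{33} = -0.3331.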